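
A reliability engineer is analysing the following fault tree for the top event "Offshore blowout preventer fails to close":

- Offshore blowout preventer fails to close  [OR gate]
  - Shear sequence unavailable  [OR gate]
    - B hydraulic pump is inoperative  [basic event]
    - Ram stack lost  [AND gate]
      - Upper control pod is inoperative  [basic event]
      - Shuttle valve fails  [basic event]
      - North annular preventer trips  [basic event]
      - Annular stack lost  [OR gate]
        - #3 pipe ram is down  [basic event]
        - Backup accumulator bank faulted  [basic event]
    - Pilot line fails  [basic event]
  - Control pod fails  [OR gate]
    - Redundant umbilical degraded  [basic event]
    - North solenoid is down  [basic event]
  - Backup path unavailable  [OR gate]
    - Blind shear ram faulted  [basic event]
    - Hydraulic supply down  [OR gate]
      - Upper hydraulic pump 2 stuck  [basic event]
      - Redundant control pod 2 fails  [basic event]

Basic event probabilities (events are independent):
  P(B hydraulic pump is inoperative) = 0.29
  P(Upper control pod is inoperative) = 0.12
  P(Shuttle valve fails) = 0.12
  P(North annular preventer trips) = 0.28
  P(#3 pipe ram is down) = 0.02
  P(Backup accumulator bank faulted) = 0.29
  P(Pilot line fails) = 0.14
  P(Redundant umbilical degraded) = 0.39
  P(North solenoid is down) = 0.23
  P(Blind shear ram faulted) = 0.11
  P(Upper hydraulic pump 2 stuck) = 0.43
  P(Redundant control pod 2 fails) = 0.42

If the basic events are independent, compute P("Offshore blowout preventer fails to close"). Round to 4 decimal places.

0.9157

P(Annular stack lost) [OR] = 1 − (1−0.02) × (1−0.29) = 0.304200
P(Ram stack lost) [AND] = 0.12 × 0.12 × 0.28 × 0.304200 = 0.001227
P(Shear sequence unavailable) [OR] = 1 − (1−0.29) × (1−0.001227) × (1−0.14) = 0.390149
P(Control pod fails) [OR] = 1 − (1−0.39) × (1−0.23) = 0.530300
P(Hydraulic supply down) [OR] = 1 − (1−0.43) × (1−0.42) = 0.669400
P(Backup path unavailable) [OR] = 1 − (1−0.11) × (1−0.669400) = 0.705766
P(Offshore blowout preventer fails to close) [OR] = 1 − (1−0.390149) × (1−0.530300) × (1−0.705766) = 0.915718
Rounded to 4 decimal places: P(Offshore blowout preventer fails to close) ≈ 0.9157.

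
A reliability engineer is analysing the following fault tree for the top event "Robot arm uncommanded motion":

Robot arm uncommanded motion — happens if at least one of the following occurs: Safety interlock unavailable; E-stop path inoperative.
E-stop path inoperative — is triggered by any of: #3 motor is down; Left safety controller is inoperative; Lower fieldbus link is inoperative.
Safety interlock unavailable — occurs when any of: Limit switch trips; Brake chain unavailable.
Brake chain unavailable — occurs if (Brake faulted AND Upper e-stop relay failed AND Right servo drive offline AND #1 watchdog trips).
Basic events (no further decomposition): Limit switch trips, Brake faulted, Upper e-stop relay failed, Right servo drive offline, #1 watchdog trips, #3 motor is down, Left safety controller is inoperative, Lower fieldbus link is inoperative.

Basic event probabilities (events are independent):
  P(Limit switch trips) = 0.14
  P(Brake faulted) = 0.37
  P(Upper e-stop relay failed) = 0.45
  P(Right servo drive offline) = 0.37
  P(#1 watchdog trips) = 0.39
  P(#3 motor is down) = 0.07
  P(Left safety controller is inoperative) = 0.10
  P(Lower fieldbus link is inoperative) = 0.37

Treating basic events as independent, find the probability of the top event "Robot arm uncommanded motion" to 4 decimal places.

P(Brake chain unavailable) [AND] = 0.37 × 0.45 × 0.37 × 0.39 = 0.024026
P(Safety interlock unavailable) [OR] = 1 − (1−0.14) × (1−0.024026) = 0.160662
P(E-stop path inoperative) [OR] = 1 − (1−0.07) × (1−0.10) × (1−0.37) = 0.472690
P(Robot arm uncommanded motion) [OR] = 1 − (1−0.160662) × (1−0.472690) = 0.557409
Rounded to 4 decimal places: P(Robot arm uncommanded motion) ≈ 0.5574.

0.5574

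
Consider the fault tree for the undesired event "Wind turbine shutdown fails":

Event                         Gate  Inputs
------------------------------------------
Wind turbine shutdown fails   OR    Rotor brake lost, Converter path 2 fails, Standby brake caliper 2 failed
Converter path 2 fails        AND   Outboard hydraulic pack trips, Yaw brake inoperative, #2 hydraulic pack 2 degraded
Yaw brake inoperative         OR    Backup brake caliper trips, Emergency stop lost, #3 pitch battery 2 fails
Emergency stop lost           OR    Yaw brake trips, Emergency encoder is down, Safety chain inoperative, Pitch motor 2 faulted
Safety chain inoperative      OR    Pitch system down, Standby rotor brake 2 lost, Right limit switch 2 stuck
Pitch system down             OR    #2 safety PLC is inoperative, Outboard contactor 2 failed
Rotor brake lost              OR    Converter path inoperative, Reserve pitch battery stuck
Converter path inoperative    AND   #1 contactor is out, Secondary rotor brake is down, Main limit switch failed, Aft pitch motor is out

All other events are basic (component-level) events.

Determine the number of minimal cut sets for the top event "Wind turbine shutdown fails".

12

Converter path inoperative [AND]: one cut set from each child combined → 1 × 1 × 1 × 1 = 1 cut set(s).
Rotor brake lost [OR]: union of children's cut sets → 2 cut set(s).
Pitch system down [OR]: union of children's cut sets → 2 cut set(s).
Safety chain inoperative [OR]: union of children's cut sets → 4 cut set(s).
Emergency stop lost [OR]: union of children's cut sets → 7 cut set(s).
Yaw brake inoperative [OR]: union of children's cut sets → 9 cut set(s).
Converter path 2 fails [AND]: one cut set from each child combined → 1 × 9 × 1 = 9 cut set(s).
Wind turbine shutdown fails [OR]: union of children's cut sets → 12 cut set(s).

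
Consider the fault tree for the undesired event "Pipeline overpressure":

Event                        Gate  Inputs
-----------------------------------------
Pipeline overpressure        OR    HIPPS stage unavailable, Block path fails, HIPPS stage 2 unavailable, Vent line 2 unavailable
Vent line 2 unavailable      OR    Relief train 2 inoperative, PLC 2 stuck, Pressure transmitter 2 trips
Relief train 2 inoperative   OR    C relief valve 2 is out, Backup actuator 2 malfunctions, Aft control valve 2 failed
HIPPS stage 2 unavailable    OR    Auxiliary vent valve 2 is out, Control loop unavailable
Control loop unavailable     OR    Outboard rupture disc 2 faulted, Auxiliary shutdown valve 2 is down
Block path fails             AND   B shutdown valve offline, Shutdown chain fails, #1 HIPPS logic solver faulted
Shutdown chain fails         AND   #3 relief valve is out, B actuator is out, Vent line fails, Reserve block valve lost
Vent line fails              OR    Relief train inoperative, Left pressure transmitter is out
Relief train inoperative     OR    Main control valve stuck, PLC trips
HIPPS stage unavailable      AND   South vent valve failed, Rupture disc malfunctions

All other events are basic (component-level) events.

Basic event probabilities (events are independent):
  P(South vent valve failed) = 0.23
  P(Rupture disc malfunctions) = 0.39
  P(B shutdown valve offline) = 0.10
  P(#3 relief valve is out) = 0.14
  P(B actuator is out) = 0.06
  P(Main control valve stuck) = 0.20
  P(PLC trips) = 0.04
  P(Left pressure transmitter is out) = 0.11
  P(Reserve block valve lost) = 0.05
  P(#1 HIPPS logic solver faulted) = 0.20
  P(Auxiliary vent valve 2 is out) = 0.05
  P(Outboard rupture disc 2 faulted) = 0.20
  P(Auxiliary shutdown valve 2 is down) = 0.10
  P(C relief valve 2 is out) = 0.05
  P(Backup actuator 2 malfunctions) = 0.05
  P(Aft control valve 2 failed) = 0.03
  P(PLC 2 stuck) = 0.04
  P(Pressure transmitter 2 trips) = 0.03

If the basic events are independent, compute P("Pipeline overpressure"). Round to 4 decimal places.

0.4924

P(HIPPS stage unavailable) [AND] = 0.23 × 0.39 = 0.089700
P(Relief train inoperative) [OR] = 1 − (1−0.20) × (1−0.04) = 0.232000
P(Vent line fails) [OR] = 1 − (1−0.232000) × (1−0.11) = 0.316480
P(Shutdown chain fails) [AND] = 0.14 × 0.06 × 0.316480 × 0.05 = 0.000133
P(Block path fails) [AND] = 0.10 × 0.000133 × 0.20 = 0.000003
P(Control loop unavailable) [OR] = 1 − (1−0.20) × (1−0.10) = 0.280000
P(HIPPS stage 2 unavailable) [OR] = 1 − (1−0.05) × (1−0.280000) = 0.316000
P(Relief train 2 inoperative) [OR] = 1 − (1−0.05) × (1−0.05) × (1−0.03) = 0.124575
P(Vent line 2 unavailable) [OR] = 1 − (1−0.124575) × (1−0.04) × (1−0.03) = 0.184804
P(Pipeline overpressure) [OR] = 1 − (1−0.089700) × (1−0.000003) × (1−0.316000) × (1−0.184804) = 0.492424
Rounded to 4 decimal places: P(Pipeline overpressure) ≈ 0.4924.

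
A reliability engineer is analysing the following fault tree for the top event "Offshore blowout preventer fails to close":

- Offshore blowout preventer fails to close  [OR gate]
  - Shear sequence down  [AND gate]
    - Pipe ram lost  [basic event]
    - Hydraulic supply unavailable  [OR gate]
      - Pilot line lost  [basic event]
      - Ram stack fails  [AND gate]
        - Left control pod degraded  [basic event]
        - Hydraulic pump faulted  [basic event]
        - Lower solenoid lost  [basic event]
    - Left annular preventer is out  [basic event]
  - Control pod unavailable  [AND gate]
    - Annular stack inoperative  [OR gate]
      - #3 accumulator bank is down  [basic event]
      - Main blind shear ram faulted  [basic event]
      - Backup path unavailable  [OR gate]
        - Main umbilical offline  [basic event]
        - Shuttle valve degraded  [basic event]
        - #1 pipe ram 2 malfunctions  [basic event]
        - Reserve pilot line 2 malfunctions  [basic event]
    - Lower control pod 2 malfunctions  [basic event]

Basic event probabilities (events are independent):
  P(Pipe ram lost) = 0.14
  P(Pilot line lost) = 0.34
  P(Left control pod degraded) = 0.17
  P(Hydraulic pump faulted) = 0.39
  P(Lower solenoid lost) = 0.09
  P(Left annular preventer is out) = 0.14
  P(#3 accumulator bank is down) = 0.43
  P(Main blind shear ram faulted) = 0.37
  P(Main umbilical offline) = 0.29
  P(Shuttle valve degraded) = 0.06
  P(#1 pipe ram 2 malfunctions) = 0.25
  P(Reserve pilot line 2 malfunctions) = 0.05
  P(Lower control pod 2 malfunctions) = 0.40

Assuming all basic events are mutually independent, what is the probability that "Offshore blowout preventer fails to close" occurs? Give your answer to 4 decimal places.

0.3362

P(Ram stack fails) [AND] = 0.17 × 0.39 × 0.09 = 0.005967
P(Hydraulic supply unavailable) [OR] = 1 − (1−0.34) × (1−0.005967) = 0.343938
P(Shear sequence down) [AND] = 0.14 × 0.343938 × 0.14 = 0.006741
P(Backup path unavailable) [OR] = 1 − (1−0.29) × (1−0.06) × (1−0.25) × (1−0.05) = 0.524478
P(Annular stack inoperative) [OR] = 1 − (1−0.43) × (1−0.37) × (1−0.524478) = 0.829240
P(Control pod unavailable) [AND] = 0.829240 × 0.40 = 0.331696
P(Offshore blowout preventer fails to close) [OR] = 1 − (1−0.006741) × (1−0.331696) = 0.336201
Rounded to 4 decimal places: P(Offshore blowout preventer fails to close) ≈ 0.3362.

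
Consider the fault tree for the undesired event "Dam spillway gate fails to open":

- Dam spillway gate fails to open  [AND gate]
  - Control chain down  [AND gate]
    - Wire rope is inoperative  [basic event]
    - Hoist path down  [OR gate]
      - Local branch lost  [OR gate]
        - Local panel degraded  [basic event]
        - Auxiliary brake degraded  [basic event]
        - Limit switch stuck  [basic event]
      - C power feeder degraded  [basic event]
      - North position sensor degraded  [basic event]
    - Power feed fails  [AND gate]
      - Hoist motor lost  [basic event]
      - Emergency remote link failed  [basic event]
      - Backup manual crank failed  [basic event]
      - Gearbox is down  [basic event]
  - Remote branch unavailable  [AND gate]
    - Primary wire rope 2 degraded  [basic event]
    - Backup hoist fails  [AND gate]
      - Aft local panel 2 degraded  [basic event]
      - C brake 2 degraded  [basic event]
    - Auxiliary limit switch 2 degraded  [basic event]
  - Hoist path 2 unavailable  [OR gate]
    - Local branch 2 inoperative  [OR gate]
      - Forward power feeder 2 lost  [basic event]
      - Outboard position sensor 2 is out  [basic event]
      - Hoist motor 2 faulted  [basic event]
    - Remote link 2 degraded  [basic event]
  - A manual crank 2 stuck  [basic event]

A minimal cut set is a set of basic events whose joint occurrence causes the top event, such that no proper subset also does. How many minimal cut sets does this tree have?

20

Local branch lost [OR]: union of children's cut sets → 3 cut set(s).
Hoist path down [OR]: union of children's cut sets → 5 cut set(s).
Power feed fails [AND]: one cut set from each child combined → 1 × 1 × 1 × 1 = 1 cut set(s).
Control chain down [AND]: one cut set from each child combined → 1 × 5 × 1 = 5 cut set(s).
Backup hoist fails [AND]: one cut set from each child combined → 1 × 1 = 1 cut set(s).
Remote branch unavailable [AND]: one cut set from each child combined → 1 × 1 × 1 = 1 cut set(s).
Local branch 2 inoperative [OR]: union of children's cut sets → 3 cut set(s).
Hoist path 2 unavailable [OR]: union of children's cut sets → 4 cut set(s).
Dam spillway gate fails to open [AND]: one cut set from each child combined → 5 × 1 × 4 × 1 = 20 cut set(s).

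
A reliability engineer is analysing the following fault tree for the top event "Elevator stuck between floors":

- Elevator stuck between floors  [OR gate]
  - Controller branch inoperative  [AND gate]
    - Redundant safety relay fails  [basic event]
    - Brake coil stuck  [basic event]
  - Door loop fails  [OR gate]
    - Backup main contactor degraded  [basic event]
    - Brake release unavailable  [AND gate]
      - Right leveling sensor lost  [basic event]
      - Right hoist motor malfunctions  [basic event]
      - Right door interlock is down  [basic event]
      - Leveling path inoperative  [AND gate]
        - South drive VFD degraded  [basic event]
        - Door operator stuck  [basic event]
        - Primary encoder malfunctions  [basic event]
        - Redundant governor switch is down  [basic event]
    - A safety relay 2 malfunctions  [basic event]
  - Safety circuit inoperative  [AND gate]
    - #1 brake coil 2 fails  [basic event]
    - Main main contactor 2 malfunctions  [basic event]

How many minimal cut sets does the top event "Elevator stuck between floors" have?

Controller branch inoperative [AND]: one cut set from each child combined → 1 × 1 = 1 cut set(s).
Leveling path inoperative [AND]: one cut set from each child combined → 1 × 1 × 1 × 1 = 1 cut set(s).
Brake release unavailable [AND]: one cut set from each child combined → 1 × 1 × 1 × 1 = 1 cut set(s).
Door loop fails [OR]: union of children's cut sets → 3 cut set(s).
Safety circuit inoperative [AND]: one cut set from each child combined → 1 × 1 = 1 cut set(s).
Elevator stuck between floors [OR]: union of children's cut sets → 5 cut set(s).
Minimal cut sets: {Brake coil stuck, Redundant safety relay fails}; {Backup main contactor degraded}; {Door operator stuck, Primary encoder malfunctions, Redundant governor switch is down, Right door interlock is down, Right hoist motor malfunctions, Right leveling sensor lost, South drive VFD degraded}; {A safety relay 2 malfunctions}; {#1 brake coil 2 fails, Main main contactor 2 malfunctions}.

5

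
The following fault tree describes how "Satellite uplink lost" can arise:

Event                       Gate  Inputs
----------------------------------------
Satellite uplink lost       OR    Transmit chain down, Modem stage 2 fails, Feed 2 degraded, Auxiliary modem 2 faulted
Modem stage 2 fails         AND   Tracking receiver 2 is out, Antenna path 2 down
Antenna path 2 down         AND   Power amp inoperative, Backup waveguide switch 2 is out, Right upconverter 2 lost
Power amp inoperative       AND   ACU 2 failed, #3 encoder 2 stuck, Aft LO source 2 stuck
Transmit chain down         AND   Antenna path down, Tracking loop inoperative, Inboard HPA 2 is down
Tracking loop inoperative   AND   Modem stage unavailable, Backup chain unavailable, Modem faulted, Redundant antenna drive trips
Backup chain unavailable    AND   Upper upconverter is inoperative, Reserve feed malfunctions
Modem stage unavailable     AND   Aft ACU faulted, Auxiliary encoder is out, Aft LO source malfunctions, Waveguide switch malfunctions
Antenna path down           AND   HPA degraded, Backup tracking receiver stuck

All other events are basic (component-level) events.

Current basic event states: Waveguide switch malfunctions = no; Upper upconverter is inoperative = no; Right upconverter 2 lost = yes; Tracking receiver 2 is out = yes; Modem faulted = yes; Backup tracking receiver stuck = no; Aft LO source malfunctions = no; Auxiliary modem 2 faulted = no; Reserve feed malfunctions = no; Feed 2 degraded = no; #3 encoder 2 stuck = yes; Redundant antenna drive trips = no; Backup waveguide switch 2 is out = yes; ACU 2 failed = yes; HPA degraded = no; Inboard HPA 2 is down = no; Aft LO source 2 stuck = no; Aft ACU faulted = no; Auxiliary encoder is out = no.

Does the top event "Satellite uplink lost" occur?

Antenna path down [AND]: HPA degraded=not, Backup tracking receiver stuck=not → not all inputs occur → does not occur.
Modem stage unavailable [AND]: Aft ACU faulted=not, Auxiliary encoder is out=not, Aft LO source malfunctions=not, Waveguide switch malfunctions=not → not all inputs occur → does not occur.
Backup chain unavailable [AND]: Upper upconverter is inoperative=not, Reserve feed malfunctions=not → not all inputs occur → does not occur.
Tracking loop inoperative [AND]: Modem stage unavailable=not, Backup chain unavailable=not, Modem faulted=occurs, Redundant antenna drive trips=not → not all inputs occur → does not occur.
Transmit chain down [AND]: Antenna path down=not, Tracking loop inoperative=not, Inboard HPA 2 is down=not → not all inputs occur → does not occur.
Power amp inoperative [AND]: ACU 2 failed=occurs, #3 encoder 2 stuck=occurs, Aft LO source 2 stuck=not → not all inputs occur → does not occur.
Antenna path 2 down [AND]: Power amp inoperative=not, Backup waveguide switch 2 is out=occurs, Right upconverter 2 lost=occurs → not all inputs occur → does not occur.
Modem stage 2 fails [AND]: Tracking receiver 2 is out=occurs, Antenna path 2 down=not → not all inputs occur → does not occur.
Satellite uplink lost [OR]: Transmit chain down=not, Modem stage 2 fails=not, Feed 2 degraded=not, Auxiliary modem 2 faulted=not → no input occurs → does not occur.

No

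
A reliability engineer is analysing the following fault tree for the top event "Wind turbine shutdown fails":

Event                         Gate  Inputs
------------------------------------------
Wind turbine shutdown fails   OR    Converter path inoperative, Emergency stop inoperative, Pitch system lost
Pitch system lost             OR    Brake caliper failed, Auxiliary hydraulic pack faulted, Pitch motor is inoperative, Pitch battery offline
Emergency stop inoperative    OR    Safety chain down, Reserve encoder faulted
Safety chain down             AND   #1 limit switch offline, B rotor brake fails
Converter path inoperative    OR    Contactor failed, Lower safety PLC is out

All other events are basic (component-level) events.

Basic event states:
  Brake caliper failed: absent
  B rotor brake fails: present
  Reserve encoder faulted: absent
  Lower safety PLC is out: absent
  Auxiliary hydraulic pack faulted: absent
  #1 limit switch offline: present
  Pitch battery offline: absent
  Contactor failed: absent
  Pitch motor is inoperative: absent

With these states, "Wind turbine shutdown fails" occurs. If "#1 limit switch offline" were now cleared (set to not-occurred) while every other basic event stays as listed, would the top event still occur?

No

Counterfactual: set "#1 limit switch offline" to not occurred.
Converter path inoperative [OR]: Contactor failed=not, Lower safety PLC is out=not → no input occurs → does not occur.
Safety chain down [AND]: #1 limit switch offline=not, B rotor brake fails=occurs → not all inputs occur → does not occur.
Emergency stop inoperative [OR]: Safety chain down=not, Reserve encoder faulted=not → no input occurs → does not occur.
Pitch system lost [OR]: Brake caliper failed=not, Auxiliary hydraulic pack faulted=not, Pitch motor is inoperative=not, Pitch battery offline=not → no input occurs → does not occur.
Wind turbine shutdown fails [OR]: Converter path inoperative=not, Emergency stop inoperative=not, Pitch system lost=not → no input occurs → does not occur.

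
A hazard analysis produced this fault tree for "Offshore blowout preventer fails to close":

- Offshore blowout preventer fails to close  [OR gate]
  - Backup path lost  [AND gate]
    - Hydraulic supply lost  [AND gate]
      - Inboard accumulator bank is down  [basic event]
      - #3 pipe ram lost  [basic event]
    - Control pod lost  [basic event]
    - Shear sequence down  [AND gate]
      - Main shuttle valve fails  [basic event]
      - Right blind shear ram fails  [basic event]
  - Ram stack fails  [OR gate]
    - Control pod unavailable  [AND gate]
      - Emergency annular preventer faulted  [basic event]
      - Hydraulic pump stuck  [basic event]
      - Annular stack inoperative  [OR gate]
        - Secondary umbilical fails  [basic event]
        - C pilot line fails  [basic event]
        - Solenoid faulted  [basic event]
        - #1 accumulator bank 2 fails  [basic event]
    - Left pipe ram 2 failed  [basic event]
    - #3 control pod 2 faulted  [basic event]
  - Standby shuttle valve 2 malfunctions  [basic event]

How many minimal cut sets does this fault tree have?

8

Hydraulic supply lost [AND]: one cut set from each child combined → 1 × 1 = 1 cut set(s).
Shear sequence down [AND]: one cut set from each child combined → 1 × 1 = 1 cut set(s).
Backup path lost [AND]: one cut set from each child combined → 1 × 1 × 1 = 1 cut set(s).
Annular stack inoperative [OR]: union of children's cut sets → 4 cut set(s).
Control pod unavailable [AND]: one cut set from each child combined → 1 × 1 × 4 = 4 cut set(s).
Ram stack fails [OR]: union of children's cut sets → 6 cut set(s).
Offshore blowout preventer fails to close [OR]: union of children's cut sets → 8 cut set(s).
Minimal cut sets: {#3 pipe ram lost, Control pod lost, Inboard accumulator bank is down, Main shuttle valve fails, Right blind shear ram fails}; {Emergency annular preventer faulted, Hydraulic pump stuck, Secondary umbilical fails}; {C pilot line fails, Emergency annular preventer faulted, Hydraulic pump stuck}; {Emergency annular preventer faulted, Hydraulic pump stuck, Solenoid faulted}; {#1 accumulator bank 2 fails, Emergency annular preventer faulted, Hydraulic pump stuck}; {Left pipe ram 2 failed}; {#3 control pod 2 faulted}; {Standby shuttle valve 2 malfunctions}.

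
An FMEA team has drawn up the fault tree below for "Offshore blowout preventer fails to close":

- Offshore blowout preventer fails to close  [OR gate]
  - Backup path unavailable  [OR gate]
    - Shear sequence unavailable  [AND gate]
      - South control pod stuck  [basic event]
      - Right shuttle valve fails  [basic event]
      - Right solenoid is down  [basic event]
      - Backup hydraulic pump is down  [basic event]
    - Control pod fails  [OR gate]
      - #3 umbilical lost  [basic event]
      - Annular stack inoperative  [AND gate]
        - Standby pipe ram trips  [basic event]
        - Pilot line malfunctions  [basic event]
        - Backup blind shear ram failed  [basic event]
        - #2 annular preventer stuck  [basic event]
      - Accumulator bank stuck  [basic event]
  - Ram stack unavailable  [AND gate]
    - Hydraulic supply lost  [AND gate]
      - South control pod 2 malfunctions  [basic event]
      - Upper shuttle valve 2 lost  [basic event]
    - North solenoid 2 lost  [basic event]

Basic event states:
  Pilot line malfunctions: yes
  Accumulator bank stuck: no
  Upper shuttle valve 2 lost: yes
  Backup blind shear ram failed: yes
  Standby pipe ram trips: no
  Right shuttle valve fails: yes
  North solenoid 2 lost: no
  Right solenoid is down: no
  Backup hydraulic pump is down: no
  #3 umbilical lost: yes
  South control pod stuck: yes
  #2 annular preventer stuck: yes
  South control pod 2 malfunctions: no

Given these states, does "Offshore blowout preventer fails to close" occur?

Yes

Shear sequence unavailable [AND]: South control pod stuck=occurs, Right shuttle valve fails=occurs, Right solenoid is down=not, Backup hydraulic pump is down=not → not all inputs occur → does not occur.
Annular stack inoperative [AND]: Standby pipe ram trips=not, Pilot line malfunctions=occurs, Backup blind shear ram failed=occurs, #2 annular preventer stuck=occurs → not all inputs occur → does not occur.
Control pod fails [OR]: #3 umbilical lost=occurs, Annular stack inoperative=not, Accumulator bank stuck=not → at least one input occurs → occurs.
Backup path unavailable [OR]: Shear sequence unavailable=not, Control pod fails=occurs → at least one input occurs → occurs.
Hydraulic supply lost [AND]: South control pod 2 malfunctions=not, Upper shuttle valve 2 lost=occurs → not all inputs occur → does not occur.
Ram stack unavailable [AND]: Hydraulic supply lost=not, North solenoid 2 lost=not → not all inputs occur → does not occur.
Offshore blowout preventer fails to close [OR]: Backup path unavailable=occurs, Ram stack unavailable=not → at least one input occurs → occurs.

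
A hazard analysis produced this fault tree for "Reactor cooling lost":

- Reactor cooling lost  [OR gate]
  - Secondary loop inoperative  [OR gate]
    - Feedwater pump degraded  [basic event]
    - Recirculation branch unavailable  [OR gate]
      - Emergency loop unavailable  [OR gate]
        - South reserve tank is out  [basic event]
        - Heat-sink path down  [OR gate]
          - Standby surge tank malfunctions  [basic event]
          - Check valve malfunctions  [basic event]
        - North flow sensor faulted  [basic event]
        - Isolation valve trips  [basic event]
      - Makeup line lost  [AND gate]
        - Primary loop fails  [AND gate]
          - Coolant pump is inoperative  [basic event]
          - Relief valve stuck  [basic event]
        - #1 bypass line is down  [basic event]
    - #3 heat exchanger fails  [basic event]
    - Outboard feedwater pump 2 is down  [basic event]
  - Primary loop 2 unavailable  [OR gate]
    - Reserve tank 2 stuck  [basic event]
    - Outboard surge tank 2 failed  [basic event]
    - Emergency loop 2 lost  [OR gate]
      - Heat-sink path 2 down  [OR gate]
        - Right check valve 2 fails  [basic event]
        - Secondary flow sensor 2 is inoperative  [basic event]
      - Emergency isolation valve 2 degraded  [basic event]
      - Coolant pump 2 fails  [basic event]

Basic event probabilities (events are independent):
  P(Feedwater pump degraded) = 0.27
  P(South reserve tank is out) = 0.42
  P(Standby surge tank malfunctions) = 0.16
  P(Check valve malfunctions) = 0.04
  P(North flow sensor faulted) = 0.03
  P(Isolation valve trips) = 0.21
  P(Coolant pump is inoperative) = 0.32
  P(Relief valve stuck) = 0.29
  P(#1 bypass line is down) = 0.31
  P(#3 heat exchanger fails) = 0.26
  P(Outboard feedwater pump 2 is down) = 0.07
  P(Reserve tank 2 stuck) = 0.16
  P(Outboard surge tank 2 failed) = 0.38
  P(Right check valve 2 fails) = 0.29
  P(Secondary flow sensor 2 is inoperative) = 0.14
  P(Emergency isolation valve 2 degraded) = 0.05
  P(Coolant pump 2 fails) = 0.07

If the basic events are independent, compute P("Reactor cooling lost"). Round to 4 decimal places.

0.9509

P(Heat-sink path down) [OR] = 1 − (1−0.16) × (1−0.04) = 0.193600
P(Emergency loop unavailable) [OR] = 1 − (1−0.42) × (1−0.193600) × (1−0.03) × (1−0.21) = 0.641592
P(Primary loop fails) [AND] = 0.32 × 0.29 = 0.092800
P(Makeup line lost) [AND] = 0.092800 × 0.31 = 0.028768
P(Recirculation branch unavailable) [OR] = 1 − (1−0.641592) × (1−0.028768) = 0.651903
P(Secondary loop inoperative) [OR] = 1 − (1−0.27) × (1−0.651903) × (1−0.26) × (1−0.07) = 0.825121
P(Heat-sink path 2 down) [OR] = 1 − (1−0.29) × (1−0.14) = 0.389400
P(Emergency loop 2 lost) [OR] = 1 − (1−0.389400) × (1−0.05) × (1−0.07) = 0.460535
P(Primary loop 2 unavailable) [OR] = 1 − (1−0.16) × (1−0.38) × (1−0.460535) = 0.719047
P(Reactor cooling lost) [OR] = 1 − (1−0.825121) × (1−0.719047) = 0.950867
Rounded to 4 decimal places: P(Reactor cooling lost) ≈ 0.9509.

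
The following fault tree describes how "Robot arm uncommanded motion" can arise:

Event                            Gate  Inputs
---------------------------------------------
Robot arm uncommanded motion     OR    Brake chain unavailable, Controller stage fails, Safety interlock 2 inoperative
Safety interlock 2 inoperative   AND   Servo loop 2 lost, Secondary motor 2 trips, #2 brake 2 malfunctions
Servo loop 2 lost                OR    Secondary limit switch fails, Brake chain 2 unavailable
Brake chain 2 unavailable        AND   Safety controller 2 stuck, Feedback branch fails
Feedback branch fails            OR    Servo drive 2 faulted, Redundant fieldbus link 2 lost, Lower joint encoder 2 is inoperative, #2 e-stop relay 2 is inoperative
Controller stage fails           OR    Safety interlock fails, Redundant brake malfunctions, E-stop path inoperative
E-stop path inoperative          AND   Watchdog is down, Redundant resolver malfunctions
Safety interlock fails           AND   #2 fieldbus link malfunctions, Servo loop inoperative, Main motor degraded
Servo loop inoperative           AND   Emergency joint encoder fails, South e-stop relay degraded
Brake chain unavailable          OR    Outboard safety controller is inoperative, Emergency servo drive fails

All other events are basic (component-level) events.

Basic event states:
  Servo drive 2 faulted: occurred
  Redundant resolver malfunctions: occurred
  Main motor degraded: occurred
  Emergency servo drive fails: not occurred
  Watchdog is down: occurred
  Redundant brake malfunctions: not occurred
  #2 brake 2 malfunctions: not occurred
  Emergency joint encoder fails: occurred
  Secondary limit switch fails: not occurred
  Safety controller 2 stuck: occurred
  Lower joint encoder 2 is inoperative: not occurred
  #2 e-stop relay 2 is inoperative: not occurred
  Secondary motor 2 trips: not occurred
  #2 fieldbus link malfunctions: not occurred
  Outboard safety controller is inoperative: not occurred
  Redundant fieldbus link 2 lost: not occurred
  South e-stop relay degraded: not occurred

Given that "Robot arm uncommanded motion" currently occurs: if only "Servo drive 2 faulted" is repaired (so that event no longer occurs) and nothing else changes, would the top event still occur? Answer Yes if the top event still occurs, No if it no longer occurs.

Counterfactual: set "Servo drive 2 faulted" to not occurred.
Brake chain unavailable [OR]: Outboard safety controller is inoperative=not, Emergency servo drive fails=not → no input occurs → does not occur.
Servo loop inoperative [AND]: Emergency joint encoder fails=occurs, South e-stop relay degraded=not → not all inputs occur → does not occur.
Safety interlock fails [AND]: #2 fieldbus link malfunctions=not, Servo loop inoperative=not, Main motor degraded=occurs → not all inputs occur → does not occur.
E-stop path inoperative [AND]: Watchdog is down=occurs, Redundant resolver malfunctions=occurs → all inputs occur → occurs.
Controller stage fails [OR]: Safety interlock fails=not, Redundant brake malfunctions=not, E-stop path inoperative=occurs → at least one input occurs → occurs.
Feedback branch fails [OR]: Servo drive 2 faulted=not, Redundant fieldbus link 2 lost=not, Lower joint encoder 2 is inoperative=not, #2 e-stop relay 2 is inoperative=not → no input occurs → does not occur.
Brake chain 2 unavailable [AND]: Safety controller 2 stuck=occurs, Feedback branch fails=not → not all inputs occur → does not occur.
Servo loop 2 lost [OR]: Secondary limit switch fails=not, Brake chain 2 unavailable=not → no input occurs → does not occur.
Safety interlock 2 inoperative [AND]: Servo loop 2 lost=not, Secondary motor 2 trips=not, #2 brake 2 malfunctions=not → not all inputs occur → does not occur.
Robot arm uncommanded motion [OR]: Brake chain unavailable=not, Controller stage fails=occurs, Safety interlock 2 inoperative=not → at least one input occurs → occurs.

Yes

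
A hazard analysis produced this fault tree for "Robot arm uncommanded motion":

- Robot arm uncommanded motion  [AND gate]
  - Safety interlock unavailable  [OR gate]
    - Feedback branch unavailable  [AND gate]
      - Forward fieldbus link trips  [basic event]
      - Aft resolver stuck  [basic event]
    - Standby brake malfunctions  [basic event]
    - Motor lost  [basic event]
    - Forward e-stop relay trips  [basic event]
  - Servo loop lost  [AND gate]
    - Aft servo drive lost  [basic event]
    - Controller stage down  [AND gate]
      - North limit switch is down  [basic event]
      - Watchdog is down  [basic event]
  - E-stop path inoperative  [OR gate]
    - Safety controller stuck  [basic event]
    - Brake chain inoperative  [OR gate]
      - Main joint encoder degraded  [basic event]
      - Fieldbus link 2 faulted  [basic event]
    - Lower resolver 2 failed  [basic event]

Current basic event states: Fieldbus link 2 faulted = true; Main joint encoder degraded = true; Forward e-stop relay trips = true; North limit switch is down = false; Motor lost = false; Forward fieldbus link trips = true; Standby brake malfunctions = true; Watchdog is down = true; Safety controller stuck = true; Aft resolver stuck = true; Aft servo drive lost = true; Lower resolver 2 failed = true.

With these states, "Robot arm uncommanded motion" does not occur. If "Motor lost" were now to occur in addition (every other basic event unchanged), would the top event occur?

No

Counterfactual: set "Motor lost" to occurred.
Feedback branch unavailable [AND]: Forward fieldbus link trips=occurs, Aft resolver stuck=occurs → all inputs occur → occurs.
Safety interlock unavailable [OR]: Feedback branch unavailable=occurs, Standby brake malfunctions=occurs, Motor lost=occurs, Forward e-stop relay trips=occurs → at least one input occurs → occurs.
Controller stage down [AND]: North limit switch is down=not, Watchdog is down=occurs → not all inputs occur → does not occur.
Servo loop lost [AND]: Aft servo drive lost=occurs, Controller stage down=not → not all inputs occur → does not occur.
Brake chain inoperative [OR]: Main joint encoder degraded=occurs, Fieldbus link 2 faulted=occurs → at least one input occurs → occurs.
E-stop path inoperative [OR]: Safety controller stuck=occurs, Brake chain inoperative=occurs, Lower resolver 2 failed=occurs → at least one input occurs → occurs.
Robot arm uncommanded motion [AND]: Safety interlock unavailable=occurs, Servo loop lost=not, E-stop path inoperative=occurs → not all inputs occur → does not occur.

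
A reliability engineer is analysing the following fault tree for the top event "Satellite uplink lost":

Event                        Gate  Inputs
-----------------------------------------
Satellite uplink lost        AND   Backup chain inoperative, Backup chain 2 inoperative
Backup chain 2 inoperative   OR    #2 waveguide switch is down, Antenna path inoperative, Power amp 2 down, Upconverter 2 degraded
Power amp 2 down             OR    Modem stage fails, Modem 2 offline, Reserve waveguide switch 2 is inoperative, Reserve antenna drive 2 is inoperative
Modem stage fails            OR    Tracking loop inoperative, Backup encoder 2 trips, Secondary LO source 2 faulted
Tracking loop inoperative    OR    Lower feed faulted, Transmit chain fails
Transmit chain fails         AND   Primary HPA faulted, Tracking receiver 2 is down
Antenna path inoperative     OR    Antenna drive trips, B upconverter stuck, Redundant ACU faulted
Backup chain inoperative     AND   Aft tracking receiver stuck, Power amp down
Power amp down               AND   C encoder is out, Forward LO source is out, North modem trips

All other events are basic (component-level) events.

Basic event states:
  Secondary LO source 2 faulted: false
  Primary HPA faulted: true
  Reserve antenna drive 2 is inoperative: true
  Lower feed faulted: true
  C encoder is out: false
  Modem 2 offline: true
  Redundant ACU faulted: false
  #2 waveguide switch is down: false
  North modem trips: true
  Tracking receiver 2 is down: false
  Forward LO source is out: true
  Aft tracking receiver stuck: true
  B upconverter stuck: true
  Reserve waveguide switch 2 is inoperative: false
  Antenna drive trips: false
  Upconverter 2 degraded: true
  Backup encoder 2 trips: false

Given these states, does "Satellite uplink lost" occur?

Power amp down [AND]: C encoder is out=not, Forward LO source is out=occurs, North modem trips=occurs → not all inputs occur → does not occur.
Backup chain inoperative [AND]: Aft tracking receiver stuck=occurs, Power amp down=not → not all inputs occur → does not occur.
Antenna path inoperative [OR]: Antenna drive trips=not, B upconverter stuck=occurs, Redundant ACU faulted=not → at least one input occurs → occurs.
Transmit chain fails [AND]: Primary HPA faulted=occurs, Tracking receiver 2 is down=not → not all inputs occur → does not occur.
Tracking loop inoperative [OR]: Lower feed faulted=occurs, Transmit chain fails=not → at least one input occurs → occurs.
Modem stage fails [OR]: Tracking loop inoperative=occurs, Backup encoder 2 trips=not, Secondary LO source 2 faulted=not → at least one input occurs → occurs.
Power amp 2 down [OR]: Modem stage fails=occurs, Modem 2 offline=occurs, Reserve waveguide switch 2 is inoperative=not, Reserve antenna drive 2 is inoperative=occurs → at least one input occurs → occurs.
Backup chain 2 inoperative [OR]: #2 waveguide switch is down=not, Antenna path inoperative=occurs, Power amp 2 down=occurs, Upconverter 2 degraded=occurs → at least one input occurs → occurs.
Satellite uplink lost [AND]: Backup chain inoperative=not, Backup chain 2 inoperative=occurs → not all inputs occur → does not occur.

No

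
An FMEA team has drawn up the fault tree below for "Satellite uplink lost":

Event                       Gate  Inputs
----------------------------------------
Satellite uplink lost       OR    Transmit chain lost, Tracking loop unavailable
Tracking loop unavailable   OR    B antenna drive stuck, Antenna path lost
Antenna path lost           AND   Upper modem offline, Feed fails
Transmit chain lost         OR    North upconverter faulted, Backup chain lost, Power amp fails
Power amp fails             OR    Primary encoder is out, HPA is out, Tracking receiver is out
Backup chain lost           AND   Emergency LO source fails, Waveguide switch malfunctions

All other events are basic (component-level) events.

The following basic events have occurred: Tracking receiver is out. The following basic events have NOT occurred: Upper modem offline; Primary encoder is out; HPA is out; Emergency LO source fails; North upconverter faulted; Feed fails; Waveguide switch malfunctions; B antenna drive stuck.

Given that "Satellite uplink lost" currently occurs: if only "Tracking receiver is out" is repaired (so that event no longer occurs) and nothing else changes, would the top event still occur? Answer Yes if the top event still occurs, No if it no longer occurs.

Counterfactual: set "Tracking receiver is out" to not occurred.
Backup chain lost [AND]: Emergency LO source fails=not, Waveguide switch malfunctions=not → not all inputs occur → does not occur.
Power amp fails [OR]: Primary encoder is out=not, HPA is out=not, Tracking receiver is out=not → no input occurs → does not occur.
Transmit chain lost [OR]: North upconverter faulted=not, Backup chain lost=not, Power amp fails=not → no input occurs → does not occur.
Antenna path lost [AND]: Upper modem offline=not, Feed fails=not → not all inputs occur → does not occur.
Tracking loop unavailable [OR]: B antenna drive stuck=not, Antenna path lost=not → no input occurs → does not occur.
Satellite uplink lost [OR]: Transmit chain lost=not, Tracking loop unavailable=not → no input occurs → does not occur.

No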